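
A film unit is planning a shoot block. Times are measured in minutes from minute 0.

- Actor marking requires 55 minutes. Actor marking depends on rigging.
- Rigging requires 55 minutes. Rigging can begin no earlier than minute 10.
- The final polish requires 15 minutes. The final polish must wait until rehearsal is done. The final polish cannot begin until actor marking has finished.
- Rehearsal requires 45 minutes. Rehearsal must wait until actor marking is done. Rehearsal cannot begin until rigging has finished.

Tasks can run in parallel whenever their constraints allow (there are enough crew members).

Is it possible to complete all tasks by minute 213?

Rigging cannot begin until its own release at minute 10. It runs from minute 10 to 10 + 55 = minute 65.
Actor marking waits on rigging (finishes minute 65), so it starts at minute 65 and finishes at 65 + 55 = minute 120.
For rehearsal: actor marking (finishes minute 120); rigging (finishes minute 65). Taking the maximum gives a start of minute 120, and it finishes at 120 + 45 = minute 165.
For the final polish: rehearsal (finishes minute 165); actor marking (finishes minute 120). Taking the maximum gives a start of minute 165, and it finishes at 165 + 15 = minute 180.
Every task is finished by minute 180, which is no later than the deadline of 213, so the schedule is feasible.

Yes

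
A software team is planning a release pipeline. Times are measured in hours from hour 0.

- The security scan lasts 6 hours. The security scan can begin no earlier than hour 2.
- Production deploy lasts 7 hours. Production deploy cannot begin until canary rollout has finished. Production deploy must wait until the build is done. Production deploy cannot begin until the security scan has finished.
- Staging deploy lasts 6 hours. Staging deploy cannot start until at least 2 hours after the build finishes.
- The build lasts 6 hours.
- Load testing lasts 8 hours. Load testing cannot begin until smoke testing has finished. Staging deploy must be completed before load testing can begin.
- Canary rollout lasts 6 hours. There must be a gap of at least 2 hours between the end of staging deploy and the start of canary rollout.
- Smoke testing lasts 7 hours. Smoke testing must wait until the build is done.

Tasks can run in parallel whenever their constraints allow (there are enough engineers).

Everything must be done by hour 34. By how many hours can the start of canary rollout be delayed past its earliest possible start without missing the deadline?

5

The build can start immediately at hour 0; it finishes at hour 6.
After the build (finishes hour 6, plus 2-hour gap → hour 8), staging deploy can start at hour 8 and finishes at hour 14.
Canary rollout waits on staging deploy (finishes hour 14, plus 2-hour gap → hour 16), so it starts at hour 16 and finishes at 16 + 6 = hour 22.

Working backward from the deadline:
Production deploy has no dependents, so it just needs to finish by hour 34. Starting by 34 − 7 = hour 27 achieves that.
Since production deploy (must start by hour 27) depends on it, canary rollout must finish by hour 27. Backing off its 6-hour duration gives a latest start of hour 21.
So canary rollout can start as early as hour 16 and as late as hour 21, giving 21 − 16 = 5 hours of slack.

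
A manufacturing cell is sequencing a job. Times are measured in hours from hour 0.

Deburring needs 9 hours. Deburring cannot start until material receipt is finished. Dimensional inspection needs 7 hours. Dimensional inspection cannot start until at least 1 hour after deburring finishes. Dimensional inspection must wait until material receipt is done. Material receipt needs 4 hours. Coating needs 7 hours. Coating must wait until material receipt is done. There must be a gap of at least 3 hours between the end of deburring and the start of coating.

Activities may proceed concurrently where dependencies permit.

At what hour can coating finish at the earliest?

23

Material receipt can start immediately at hour 0; it finishes at hour 4.
After material receipt (finishes hour 4), deburring can start at hour 4 and finishes at hour 13.
Coating has to wait for material receipt (finishes hour 4); deburring (finishes hour 13, plus 3-hour gap → hour 16). The latest of these is hour 16, so coating runs hour 16 to 16 + 7 = hour 23.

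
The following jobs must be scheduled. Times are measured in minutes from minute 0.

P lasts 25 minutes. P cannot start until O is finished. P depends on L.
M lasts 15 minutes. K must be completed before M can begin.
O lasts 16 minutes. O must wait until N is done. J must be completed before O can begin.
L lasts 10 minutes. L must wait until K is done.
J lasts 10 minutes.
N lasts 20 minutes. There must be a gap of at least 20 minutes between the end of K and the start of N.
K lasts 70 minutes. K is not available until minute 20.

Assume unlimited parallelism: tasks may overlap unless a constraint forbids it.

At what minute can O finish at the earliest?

146

K waits on its own release at minute 20, so it starts at minute 20 and finishes at 20 + 70 = minute 90.
N waits on K (finishes minute 90, plus 20-minute gap → minute 110), so it starts at minute 110 and finishes at 110 + 20 = minute 130.
J can start immediately at minute 0; it finishes at minute 10.
O needs all of N (finishes minute 130); J (finishes minute 10). That puts its earliest start at minute 130; it finishes at 130 + 16 = minute 146.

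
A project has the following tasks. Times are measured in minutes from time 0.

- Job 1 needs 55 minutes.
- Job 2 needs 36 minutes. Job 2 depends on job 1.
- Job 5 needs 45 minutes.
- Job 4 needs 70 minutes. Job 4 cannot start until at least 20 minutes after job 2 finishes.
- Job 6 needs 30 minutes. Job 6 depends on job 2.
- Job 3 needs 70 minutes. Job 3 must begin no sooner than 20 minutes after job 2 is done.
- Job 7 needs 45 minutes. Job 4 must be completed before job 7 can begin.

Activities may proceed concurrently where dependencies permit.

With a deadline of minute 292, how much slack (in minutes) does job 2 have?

Job 1 has no prerequisites, so it starts at minute 0 and finishes at minute 55.
Job 2 waits on job 1 (finishes minute 55), so it starts at minute 55 and finishes at 55 + 36 = minute 91.

Working backward from the deadline:
Job 3 must finish by minute 292; it takes 70 minutes, so it must start by 292 − 70 = minute 222.
To finish by minute 292, job 7 (duration 45) must start no later than minute 247.
Since job 7 (must start by minute 247) depends on it, job 4 must finish by minute 247. Backing off its 70-minute duration gives a latest start of minute 177.
Job 6 has no dependents, so it just needs to finish by minute 292. Starting by 292 − 30 = minute 262 achieves that.
For job 2: job 3 (must start by minute 222, minus 20-minute gap → minute 202); job 4 (must start by minute 177, minus 20-minute gap → minute 157); job 6 (must start by minute 262). The most restrictive is minute 157; with a 36-minute duration, job 2 must start by minute 121.
So job 2 can start as early as minute 55 and as late as minute 121, giving 121 − 55 = 66 minutes of slack.

66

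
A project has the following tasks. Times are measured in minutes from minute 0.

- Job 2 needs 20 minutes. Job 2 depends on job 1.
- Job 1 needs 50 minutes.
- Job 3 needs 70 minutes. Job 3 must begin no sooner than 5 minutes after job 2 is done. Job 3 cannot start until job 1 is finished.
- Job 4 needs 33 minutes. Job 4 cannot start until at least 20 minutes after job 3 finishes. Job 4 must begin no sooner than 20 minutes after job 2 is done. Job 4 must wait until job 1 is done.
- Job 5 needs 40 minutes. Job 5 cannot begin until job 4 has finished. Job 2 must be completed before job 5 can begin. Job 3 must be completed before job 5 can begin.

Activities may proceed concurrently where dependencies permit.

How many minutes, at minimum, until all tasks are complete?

Job 1 has no prerequisites, so it starts at minute 0 and finishes at minute 50.
Job 2 waits on job 1 (finishes minute 50), so it starts at minute 50 and finishes at 50 + 20 = minute 70.
For job 3: job 2 (finishes minute 70, plus 5-minute gap → minute 75); job 1 (finishes minute 50). Taking the maximum gives a start of minute 75, and it finishes at 75 + 70 = minute 145.
Job 4 cannot start until job 3 (finishes minute 145, plus 20-minute gap → minute 165); job 2 (finishes minute 70, plus 20-minute gap → minute 90); job 1 (finishes minute 50). The controlling bound is minute 165, so job 4 finishes at 165 + 33 = minute 198.
For job 5: job 4 (finishes minute 198); job 2 (finishes minute 70); job 3 (finishes minute 145). Taking the maximum gives a start of minute 198, and it finishes at 198 + 40 = minute 238.
All tasks are finished once the last one completes. Finish times: Job 1 at 50, Job 2 at 70, Job 3 at 145, Job 4 at 198, Job 5 at 238. The latest is minute 238.

238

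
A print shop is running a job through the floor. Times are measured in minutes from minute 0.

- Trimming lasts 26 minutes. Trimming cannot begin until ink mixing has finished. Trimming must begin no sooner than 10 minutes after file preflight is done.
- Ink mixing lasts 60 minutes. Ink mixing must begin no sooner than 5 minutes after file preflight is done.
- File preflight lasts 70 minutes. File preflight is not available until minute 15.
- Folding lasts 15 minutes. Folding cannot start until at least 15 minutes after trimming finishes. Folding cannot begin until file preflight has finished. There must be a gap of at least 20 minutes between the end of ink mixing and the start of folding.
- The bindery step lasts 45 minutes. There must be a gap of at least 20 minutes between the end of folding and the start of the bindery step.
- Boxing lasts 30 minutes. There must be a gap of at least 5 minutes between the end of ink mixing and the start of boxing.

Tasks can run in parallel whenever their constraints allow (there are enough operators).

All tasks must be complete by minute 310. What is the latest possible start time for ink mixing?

The bindery step has no dependents, so it just needs to finish by minute 310. Starting by 310 − 45 = minute 265 achieves that.
Since the bindery step (must start by minute 265, minus 20-minute gap → minute 245) depends on it, folding must finish by minute 245. Backing off its 15-minute duration gives a latest start of minute 230.
Trimming must finish before folding (must start by minute 230, minus 15-minute gap → minute 215). With a 26-minute duration, trimming must start by 215 − 26 = minute 189.
Boxing must finish by minute 310; it takes 30 minutes, so it must start by 310 − 30 = minute 280.
For ink mixing: trimming (must start by minute 189); folding (must start by minute 230, minus 20-minute gap → minute 210); boxing (must start by minute 280, minus 5-minute gap → minute 275). The most restrictive is minute 189; with a 60-minute duration, ink mixing must start by minute 129.

129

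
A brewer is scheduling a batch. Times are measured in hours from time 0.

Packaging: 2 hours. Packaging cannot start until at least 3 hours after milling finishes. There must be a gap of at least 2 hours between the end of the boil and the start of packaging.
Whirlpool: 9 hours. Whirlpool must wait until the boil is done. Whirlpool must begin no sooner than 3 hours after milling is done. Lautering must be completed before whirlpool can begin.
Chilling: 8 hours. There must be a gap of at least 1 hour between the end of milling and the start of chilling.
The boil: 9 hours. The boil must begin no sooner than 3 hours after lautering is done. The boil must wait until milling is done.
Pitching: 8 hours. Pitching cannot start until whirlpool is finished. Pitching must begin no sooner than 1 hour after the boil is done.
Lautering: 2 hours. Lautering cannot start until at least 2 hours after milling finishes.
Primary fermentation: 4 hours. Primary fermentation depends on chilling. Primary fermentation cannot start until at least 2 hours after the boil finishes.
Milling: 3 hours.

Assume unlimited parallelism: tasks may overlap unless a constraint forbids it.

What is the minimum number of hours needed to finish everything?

Milling has no prerequisites, so it starts at hour 0 and finishes at hour 3.
Chilling waits on milling (finishes hour 3, plus 1-hour gap → hour 4), so it starts at hour 4 and finishes at 4 + 8 = hour 12.
Lautering waits on milling (finishes hour 3, plus 2-hour gap → hour 5), so it starts at hour 5 and finishes at 5 + 2 = hour 7.
The boil has to wait for lautering (finishes hour 7, plus 3-hour gap → hour 10); milling (finishes hour 3). The latest of these is hour 10, so the boil runs hour 10 to 10 + 9 = hour 19.
Packaging cannot start until milling (finishes hour 3, plus 3-hour gap → hour 6); the boil (finishes hour 19, plus 2-hour gap → hour 21). The controlling bound is hour 21, so packaging finishes at 21 + 2 = hour 23.
Primary fermentation cannot start until chilling (finishes hour 12); the boil (finishes hour 19, plus 2-hour gap → hour 21). The controlling bound is hour 21, so primary fermentation finishes at 21 + 4 = hour 25.
For whirlpool: the boil (finishes hour 19); milling (finishes hour 3, plus 3-hour gap → hour 6); lautering (finishes hour 7). Taking the maximum gives a start of hour 19, and it finishes at 19 + 9 = hour 28.
Pitching has to wait for whirlpool (finishes hour 28); the boil (finishes hour 19, plus 1-hour gap → hour 20). The latest of these is hour 28, so pitching runs hour 28 to 28 + 8 = hour 36.
All tasks are finished once the last one completes. Finish times: Milling at 3, Lautering at 7, The boil at 19, Whirlpool at 28, Chilling at 12, Pitching at 36, Primary fermentation at 25, Packaging at 23. The latest is hour 36.

36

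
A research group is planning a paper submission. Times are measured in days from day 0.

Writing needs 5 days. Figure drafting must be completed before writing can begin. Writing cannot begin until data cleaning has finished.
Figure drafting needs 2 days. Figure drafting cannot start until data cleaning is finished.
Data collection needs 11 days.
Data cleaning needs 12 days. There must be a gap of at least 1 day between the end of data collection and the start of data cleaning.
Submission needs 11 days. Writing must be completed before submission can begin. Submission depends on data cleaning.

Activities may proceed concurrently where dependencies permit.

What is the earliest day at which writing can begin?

Data collection has no prerequisites, so it starts at day 0 and finishes at day 11.
After data collection (finishes day 11, plus 1-day gap → day 12), data cleaning can start at day 12 and finishes at day 24.
Figure drafting waits on data cleaning (finishes day 24), so it starts at day 24 and finishes at 24 + 2 = day 26.
Writing waits on figure drafting (finishes day 26); data cleaning (finishes day 24). The latest of these is day 26, which is the earliest writing can start.

26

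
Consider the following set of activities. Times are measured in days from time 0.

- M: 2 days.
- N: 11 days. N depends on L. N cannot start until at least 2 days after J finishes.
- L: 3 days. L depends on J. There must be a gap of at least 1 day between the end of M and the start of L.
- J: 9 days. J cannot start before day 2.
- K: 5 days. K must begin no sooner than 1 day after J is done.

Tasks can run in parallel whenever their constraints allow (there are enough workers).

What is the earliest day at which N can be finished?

25

M can start immediately at day 0; it finishes at day 2.
After its own release at day 2, J can start at day 2 and finishes at day 11.
For L: J (finishes day 11); M (finishes day 2, plus 1-day gap → day 3). Taking the maximum gives a start of day 11, and it finishes at 11 + 3 = day 14.
N needs all of L (finishes day 14); J (finishes day 11, plus 2-day gap → day 13). That puts its earliest start at day 14; it finishes at 14 + 11 = day 25.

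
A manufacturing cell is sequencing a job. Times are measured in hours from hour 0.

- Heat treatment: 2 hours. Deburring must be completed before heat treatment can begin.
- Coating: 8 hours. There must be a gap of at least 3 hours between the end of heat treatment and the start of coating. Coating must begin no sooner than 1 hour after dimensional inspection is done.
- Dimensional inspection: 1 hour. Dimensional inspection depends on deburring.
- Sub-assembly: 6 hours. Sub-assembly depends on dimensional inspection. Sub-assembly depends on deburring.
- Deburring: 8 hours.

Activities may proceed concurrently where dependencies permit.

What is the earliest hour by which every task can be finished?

Nothing blocks deburring, so it runs from hour 0 to hour 8.
Dimensional inspection cannot begin until deburring (finishes hour 8). It runs from hour 8 to 8 + 1 = hour 9.
Sub-assembly needs all of dimensional inspection (finishes hour 9); deburring (finishes hour 8). That puts its earliest start at hour 9; it finishes at 9 + 6 = hour 15.
Heat treatment cannot begin until deburring (finishes hour 8). It runs from hour 8 to 8 + 2 = hour 10.
Coating has to wait for heat treatment (finishes hour 10, plus 3-hour gap → hour 13); dimensional inspection (finishes hour 9, plus 1-hour gap → hour 10). The latest of these is hour 13, so coating runs hour 13 to 13 + 8 = hour 21.
All tasks are finished once the last one completes. Finish times: Deburring at 8, Heat treatment at 10, Dimensional inspection at 9, Coating at 21, Sub-assembly at 15. The latest is hour 21.

21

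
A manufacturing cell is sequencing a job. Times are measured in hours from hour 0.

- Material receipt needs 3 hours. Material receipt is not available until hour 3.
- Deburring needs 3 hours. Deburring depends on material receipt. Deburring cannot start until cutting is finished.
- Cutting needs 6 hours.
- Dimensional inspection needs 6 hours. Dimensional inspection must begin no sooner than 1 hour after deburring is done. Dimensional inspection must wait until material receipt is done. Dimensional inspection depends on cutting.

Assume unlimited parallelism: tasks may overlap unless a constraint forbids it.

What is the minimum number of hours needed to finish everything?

Nothing blocks cutting, so it runs from hour 0 to hour 6.
Material receipt waits on its own release at hour 3, so it starts at hour 3 and finishes at 3 + 3 = hour 6.
Deburring cannot start until material receipt (finishes hour 6); cutting (finishes hour 6). The controlling bound is hour 6, so deburring finishes at 6 + 3 = hour 9.
For dimensional inspection: deburring (finishes hour 9, plus 1-hour gap → hour 10); material receipt (finishes hour 6); cutting (finishes hour 6). Taking the maximum gives a start of hour 10, and it finishes at 10 + 6 = hour 16.
All tasks are finished once the last one completes. Finish times: Material receipt at 6, Cutting at 6, Deburring at 9, Dimensional inspection at 16. The latest is hour 16.

16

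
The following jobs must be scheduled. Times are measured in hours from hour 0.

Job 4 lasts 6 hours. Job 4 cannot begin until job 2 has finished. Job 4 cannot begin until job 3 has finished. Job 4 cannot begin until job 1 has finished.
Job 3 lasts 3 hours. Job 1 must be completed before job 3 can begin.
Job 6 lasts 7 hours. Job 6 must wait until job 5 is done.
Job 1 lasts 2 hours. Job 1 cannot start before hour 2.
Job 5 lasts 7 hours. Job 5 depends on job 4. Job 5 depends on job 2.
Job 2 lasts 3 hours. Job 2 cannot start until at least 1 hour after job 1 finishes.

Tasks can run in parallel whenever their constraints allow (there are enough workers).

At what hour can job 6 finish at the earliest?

28

After its own release at hour 2, job 1 can start at hour 2 and finishes at hour 4.
After job 1 (finishes hour 4), job 3 can start at hour 4 and finishes at hour 7.
Job 2 cannot begin until job 1 (finishes hour 4, plus 1-hour gap → hour 5). It runs from hour 5 to 5 + 3 = hour 8.
Job 4 needs all of job 2 (finishes hour 8); job 3 (finishes hour 7); job 1 (finishes hour 4). That puts its earliest start at hour 8; it finishes at 8 + 6 = hour 14.
Job 5 cannot start until job 4 (finishes hour 14); job 2 (finishes hour 8). The controlling bound is hour 14, so job 5 finishes at 14 + 7 = hour 21.
Job 6 cannot begin until job 5 (finishes hour 21). It runs from hour 21 to 21 + 7 = hour 28.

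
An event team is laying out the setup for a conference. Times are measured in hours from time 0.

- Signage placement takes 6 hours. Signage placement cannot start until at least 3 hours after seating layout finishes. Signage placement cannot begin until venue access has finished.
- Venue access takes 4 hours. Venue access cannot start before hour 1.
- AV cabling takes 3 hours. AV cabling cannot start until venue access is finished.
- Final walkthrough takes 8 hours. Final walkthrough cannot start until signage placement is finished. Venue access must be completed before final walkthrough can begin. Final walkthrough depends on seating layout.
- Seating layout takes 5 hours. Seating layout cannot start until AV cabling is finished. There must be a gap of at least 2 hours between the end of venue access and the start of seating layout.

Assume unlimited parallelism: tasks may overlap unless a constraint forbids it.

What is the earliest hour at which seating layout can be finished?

13

Venue access waits on its own release at hour 1, so it starts at hour 1 and finishes at 1 + 4 = hour 5.
AV cabling waits on venue access (finishes hour 5), so it starts at hour 5 and finishes at 5 + 3 = hour 8.
Seating layout has to wait for AV cabling (finishes hour 8); venue access (finishes hour 5, plus 2-hour gap → hour 7). The latest of these is hour 8, so seating layout runs hour 8 to 8 + 5 = hour 13.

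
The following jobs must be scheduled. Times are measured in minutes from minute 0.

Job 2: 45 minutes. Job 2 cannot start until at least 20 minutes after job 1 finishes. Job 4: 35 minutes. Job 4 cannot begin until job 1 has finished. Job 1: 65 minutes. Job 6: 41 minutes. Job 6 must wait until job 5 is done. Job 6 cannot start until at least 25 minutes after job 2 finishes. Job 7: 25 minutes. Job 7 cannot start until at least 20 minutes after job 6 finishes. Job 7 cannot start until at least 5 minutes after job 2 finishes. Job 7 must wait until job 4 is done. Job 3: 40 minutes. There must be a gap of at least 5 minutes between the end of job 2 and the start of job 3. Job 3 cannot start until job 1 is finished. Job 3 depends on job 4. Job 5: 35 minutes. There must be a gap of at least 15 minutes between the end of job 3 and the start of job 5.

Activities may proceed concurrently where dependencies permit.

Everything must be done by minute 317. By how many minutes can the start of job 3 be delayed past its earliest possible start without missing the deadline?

Nothing blocks job 1, so it runs from minute 0 to minute 65.
After job 1 (finishes minute 65), job 4 can start at minute 65 and finishes at minute 100.
After job 1 (finishes minute 65, plus 20-minute gap → minute 85), job 2 can start at minute 85 and finishes at minute 130.
Job 3 has to wait for job 2 (finishes minute 130, plus 5-minute gap → minute 135); job 1 (finishes minute 65); job 4 (finishes minute 100). The latest of these is minute 135, so job 3 runs minute 135 to 135 + 40 = minute 175.

Working backward from the deadline:
Nothing follows job 7; the deadline of minute 317 is its only limit. It must start by 317 − 25 = minute 292.
Since job 7 (must start by minute 292, minus 20-minute gap → minute 272) depends on it, job 6 must finish by minute 272. Backing off its 41-minute duration gives a latest start of minute 231.
Job 5 feeds into job 6 (must start by minute 231); so job 5 must finish by minute 231 and therefore start by minute 196.
Since job 5 (must start by minute 196, minus 15-minute gap → minute 181) depends on it, job 3 must finish by minute 181. Backing off its 40-minute duration gives a latest start of minute 141.
So job 3 can start as early as minute 135 and as late as minute 141, giving 141 − 135 = 6 minutes of slack.

6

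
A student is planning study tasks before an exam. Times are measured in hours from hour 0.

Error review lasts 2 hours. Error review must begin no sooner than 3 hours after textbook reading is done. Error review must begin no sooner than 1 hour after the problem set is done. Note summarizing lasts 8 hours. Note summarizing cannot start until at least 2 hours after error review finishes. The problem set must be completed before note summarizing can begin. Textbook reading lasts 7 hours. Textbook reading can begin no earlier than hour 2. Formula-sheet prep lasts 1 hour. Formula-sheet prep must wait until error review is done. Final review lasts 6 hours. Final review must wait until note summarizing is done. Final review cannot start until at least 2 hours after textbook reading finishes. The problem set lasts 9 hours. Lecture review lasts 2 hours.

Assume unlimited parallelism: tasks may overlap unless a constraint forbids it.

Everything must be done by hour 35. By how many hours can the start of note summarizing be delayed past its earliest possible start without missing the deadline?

5

The problem set can start immediately at hour 0; it finishes at hour 9.
Textbook reading cannot begin until its own release at hour 2. It runs from hour 2 to 2 + 7 = hour 9.
Error review needs all of textbook reading (finishes hour 9, plus 3-hour gap → hour 12); the problem set (finishes hour 9, plus 1-hour gap → hour 10). That puts its earliest start at hour 12; it finishes at 12 + 2 = hour 14.
For note summarizing: error review (finishes hour 14, plus 2-hour gap → hour 16); the problem set (finishes hour 9). Taking the maximum gives a start of hour 16, and it finishes at 16 + 8 = hour 24.

Working backward from the deadline:
Final review has no dependents, so it just needs to finish by hour 35. Starting by 35 − 6 = hour 29 achieves that.
Since final review (must start by hour 29) depends on it, note summarizing must finish by hour 29. Backing off its 8-hour duration gives a latest start of hour 21.
So note summarizing can start as early as hour 16 and as late as hour 21, giving 21 − 16 = 5 hours of slack.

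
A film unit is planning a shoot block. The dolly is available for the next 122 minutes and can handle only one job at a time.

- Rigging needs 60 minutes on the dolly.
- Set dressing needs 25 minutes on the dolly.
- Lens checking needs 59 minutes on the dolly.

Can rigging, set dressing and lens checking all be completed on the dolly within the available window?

Running back to back, the jobs need 60 + 25 + 59 = 144 minutes on the dolly.
Since 144 > 122, they cannot all fit.

No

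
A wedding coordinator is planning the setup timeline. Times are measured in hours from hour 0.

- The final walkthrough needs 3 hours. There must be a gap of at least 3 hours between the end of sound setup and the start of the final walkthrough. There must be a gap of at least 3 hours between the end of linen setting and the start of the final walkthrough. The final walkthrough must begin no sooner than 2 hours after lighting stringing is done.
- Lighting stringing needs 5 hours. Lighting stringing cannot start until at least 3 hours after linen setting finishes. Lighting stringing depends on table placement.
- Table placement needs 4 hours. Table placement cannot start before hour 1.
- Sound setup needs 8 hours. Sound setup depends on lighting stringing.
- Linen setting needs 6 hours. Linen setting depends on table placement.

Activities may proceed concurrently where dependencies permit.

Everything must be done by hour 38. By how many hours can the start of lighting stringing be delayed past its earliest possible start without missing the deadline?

5

After its own release at hour 1, table placement can start at hour 1 and finishes at hour 5.
After table placement (finishes hour 5), linen setting can start at hour 5 and finishes at hour 11.
For lighting stringing: linen setting (finishes hour 11, plus 3-hour gap → hour 14); table placement (finishes hour 5). Taking the maximum gives a start of hour 14, and it finishes at 14 + 5 = hour 19.

Working backward from the deadline:
Nothing follows the final walkthrough; the deadline of hour 38 is its only limit. It must start by 38 − 3 = hour 35.
Sound setup must finish before the final walkthrough (must start by hour 35, minus 3-hour gap → hour 32). With an 8-hour duration, sound setup must start by 32 − 8 = hour 24.
Lighting stringing feeds sound setup (must start by hour 24); the final walkthrough (must start by hour 35, minus 2-hour gap → hour 33). Taking the minimum, lighting stringing must finish by hour 24 and start by 24 − 5 = hour 19.
So lighting stringing can start as early as hour 14 and as late as hour 19, giving 19 − 14 = 5 hours of slack.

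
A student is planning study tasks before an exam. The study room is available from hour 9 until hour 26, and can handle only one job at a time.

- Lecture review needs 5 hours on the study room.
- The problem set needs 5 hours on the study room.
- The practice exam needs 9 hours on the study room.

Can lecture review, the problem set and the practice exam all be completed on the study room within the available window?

No

The study room window is 26 − 9 = 17 hours.
Running back to back, the jobs need 5 + 5 + 9 = 19 hours on the study room.
Since 19 > 17, they cannot all fit.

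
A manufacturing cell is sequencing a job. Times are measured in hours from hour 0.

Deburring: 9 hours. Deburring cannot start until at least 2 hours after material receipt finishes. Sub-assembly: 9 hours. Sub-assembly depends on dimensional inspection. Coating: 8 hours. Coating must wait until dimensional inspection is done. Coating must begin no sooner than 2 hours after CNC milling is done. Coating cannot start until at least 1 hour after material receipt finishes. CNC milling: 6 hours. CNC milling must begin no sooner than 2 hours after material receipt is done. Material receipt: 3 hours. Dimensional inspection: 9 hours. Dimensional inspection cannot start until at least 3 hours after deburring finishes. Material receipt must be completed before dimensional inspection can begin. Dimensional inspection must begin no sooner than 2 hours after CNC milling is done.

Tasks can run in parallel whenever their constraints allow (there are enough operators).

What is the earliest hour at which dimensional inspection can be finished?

Nothing blocks material receipt, so it runs from hour 0 to hour 3.
After material receipt (finishes hour 3, plus 2-hour gap → hour 5), CNC milling can start at hour 5 and finishes at hour 11.
Deburring waits on material receipt (finishes hour 3, plus 2-hour gap → hour 5), so it starts at hour 5 and finishes at 5 + 9 = hour 14.
Dimensional inspection cannot start until deburring (finishes hour 14, plus 3-hour gap → hour 17); material receipt (finishes hour 3); CNC milling (finishes hour 11, plus 2-hour gap → hour 13). The controlling bound is hour 17, so dimensional inspection finishes at 17 + 9 = hour 26.

26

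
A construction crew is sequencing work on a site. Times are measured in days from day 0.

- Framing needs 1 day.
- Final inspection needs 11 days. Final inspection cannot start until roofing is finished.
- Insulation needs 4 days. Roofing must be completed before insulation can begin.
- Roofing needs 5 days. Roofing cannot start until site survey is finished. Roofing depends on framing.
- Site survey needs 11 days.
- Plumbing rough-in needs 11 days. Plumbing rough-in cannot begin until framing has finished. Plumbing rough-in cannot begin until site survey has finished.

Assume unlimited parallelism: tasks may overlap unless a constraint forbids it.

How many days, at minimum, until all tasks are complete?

Framing has no prerequisites, so it starts at day 0 and finishes at day 1.
Site survey has no prerequisites, so it starts at day 0 and finishes at day 11.
Plumbing rough-in cannot start until framing (finishes day 1); site survey (finishes day 11). The controlling bound is day 11, so plumbing rough-in finishes at 11 + 11 = day 22.
Roofing cannot start until site survey (finishes day 11); framing (finishes day 1). The controlling bound is day 11, so roofing finishes at 11 + 5 = day 16.
Final inspection waits on roofing (finishes day 16), so it starts at day 16 and finishes at 16 + 11 = day 27.
Insulation waits on roofing (finishes day 16), so it starts at day 16 and finishes at 16 + 4 = day 20.
All tasks are finished once the last one completes. Finish times: Site survey at 11, Framing at 1, Roofing at 16, Plumbing rough-in at 22, Insulation at 20, Final inspection at 27. The latest is day 27.

27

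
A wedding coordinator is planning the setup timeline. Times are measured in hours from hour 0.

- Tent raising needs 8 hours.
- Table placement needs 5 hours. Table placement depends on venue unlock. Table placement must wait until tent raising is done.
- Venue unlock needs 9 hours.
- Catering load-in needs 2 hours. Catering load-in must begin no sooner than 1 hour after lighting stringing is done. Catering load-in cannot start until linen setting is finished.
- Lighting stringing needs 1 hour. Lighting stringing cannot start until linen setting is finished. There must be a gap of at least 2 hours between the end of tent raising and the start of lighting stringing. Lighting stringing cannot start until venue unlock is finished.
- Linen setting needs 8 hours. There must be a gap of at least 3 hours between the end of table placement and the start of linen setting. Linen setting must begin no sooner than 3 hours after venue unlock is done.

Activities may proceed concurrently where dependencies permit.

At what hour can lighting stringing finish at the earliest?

Tent raising has no prerequisites, so it starts at hour 0 and finishes at hour 8.
Venue unlock has no prerequisites, so it starts at hour 0 and finishes at hour 9.
Table placement has to wait for venue unlock (finishes hour 9); tent raising (finishes hour 8). The latest of these is hour 9, so table placement runs hour 9 to 9 + 5 = hour 14.
Linen setting has to wait for table placement (finishes hour 14, plus 3-hour gap → hour 17); venue unlock (finishes hour 9, plus 3-hour gap → hour 12). The latest of these is hour 17, so linen setting runs hour 17 to 17 + 8 = hour 25.
Lighting stringing has to wait for linen setting (finishes hour 25); tent raising (finishes hour 8, plus 2-hour gap → hour 10); venue unlock (finishes hour 9). The latest of these is hour 25, so lighting stringing runs hour 25 to 25 + 1 = hour 26.

26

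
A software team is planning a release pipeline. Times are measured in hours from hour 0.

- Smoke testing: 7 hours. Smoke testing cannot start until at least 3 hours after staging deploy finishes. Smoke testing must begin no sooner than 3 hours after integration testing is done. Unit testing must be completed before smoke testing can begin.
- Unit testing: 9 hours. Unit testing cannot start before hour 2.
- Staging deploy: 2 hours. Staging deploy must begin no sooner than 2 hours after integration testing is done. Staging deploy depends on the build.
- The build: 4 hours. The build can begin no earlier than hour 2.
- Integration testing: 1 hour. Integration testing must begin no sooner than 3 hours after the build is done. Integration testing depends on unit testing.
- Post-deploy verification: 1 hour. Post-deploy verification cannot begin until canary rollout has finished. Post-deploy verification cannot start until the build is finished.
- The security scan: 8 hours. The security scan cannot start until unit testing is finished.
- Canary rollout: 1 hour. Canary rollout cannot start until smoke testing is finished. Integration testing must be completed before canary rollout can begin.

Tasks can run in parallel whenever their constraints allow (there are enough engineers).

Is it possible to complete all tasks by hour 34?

Unit testing waits on its own release at hour 2, so it starts at hour 2 and finishes at 2 + 9 = hour 11.
The security scan cannot begin until unit testing (finishes hour 11). It runs from hour 11 to 11 + 8 = hour 19.
The build waits on its own release at hour 2, so it starts at hour 2 and finishes at 2 + 4 = hour 6.
For integration testing: the build (finishes hour 6, plus 3-hour gap → hour 9); unit testing (finishes hour 11). Taking the maximum gives a start of hour 11, and it finishes at 11 + 1 = hour 12.
Staging deploy cannot start until integration testing (finishes hour 12, plus 2-hour gap → hour 14); the build (finishes hour 6). The controlling bound is hour 14, so staging deploy finishes at 14 + 2 = hour 16.
Smoke testing has to wait for staging deploy (finishes hour 16, plus 3-hour gap → hour 19); integration testing (finishes hour 12, plus 3-hour gap → hour 15); unit testing (finishes hour 11). The latest of these is hour 19, so smoke testing runs hour 19 to 19 + 7 = hour 26.
Canary rollout has to wait for smoke testing (finishes hour 26); integration testing (finishes hour 12). The latest of these is hour 26, so canary rollout runs hour 26 to 26 + 1 = hour 27.
For post-deploy verification: canary rollout (finishes hour 27); the build (finishes hour 6). Taking the maximum gives a start of hour 27, and it finishes at 27 + 1 = hour 28.
Every task is finished by hour 28, which is no later than the deadline of 34, so the schedule is feasible.

Yes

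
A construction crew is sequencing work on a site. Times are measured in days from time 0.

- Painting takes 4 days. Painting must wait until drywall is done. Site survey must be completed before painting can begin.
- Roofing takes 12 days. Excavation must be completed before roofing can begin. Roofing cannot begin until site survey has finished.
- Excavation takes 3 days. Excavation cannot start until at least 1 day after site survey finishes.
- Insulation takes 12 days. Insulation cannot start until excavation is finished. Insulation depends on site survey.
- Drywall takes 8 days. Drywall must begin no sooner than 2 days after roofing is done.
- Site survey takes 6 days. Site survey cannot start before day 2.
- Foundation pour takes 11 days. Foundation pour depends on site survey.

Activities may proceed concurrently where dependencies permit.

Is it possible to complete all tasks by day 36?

No

After its own release at day 2, site survey can start at day 2 and finishes at day 8.
After site survey (finishes day 8), foundation pour can start at day 8 and finishes at day 19.
Excavation waits on site survey (finishes day 8, plus 1-day gap → day 9), so it starts at day 9 and finishes at 9 + 3 = day 12.
For insulation: excavation (finishes day 12); site survey (finishes day 8). Taking the maximum gives a start of day 12, and it finishes at 12 + 12 = day 24.
Roofing cannot start until excavation (finishes day 12); site survey (finishes day 8). The controlling bound is day 12, so roofing finishes at 12 + 12 = day 24.
Drywall cannot begin until roofing (finishes day 24, plus 2-day gap → day 26). It runs from day 26 to 26 + 8 = day 34.
Painting has to wait for drywall (finishes day 34); site survey (finishes day 8). The latest of these is day 34, so painting runs day 34 to 34 + 4 = day 38.
The earliest everything can be done is day 38, which is after the deadline of 36, so it is not possible.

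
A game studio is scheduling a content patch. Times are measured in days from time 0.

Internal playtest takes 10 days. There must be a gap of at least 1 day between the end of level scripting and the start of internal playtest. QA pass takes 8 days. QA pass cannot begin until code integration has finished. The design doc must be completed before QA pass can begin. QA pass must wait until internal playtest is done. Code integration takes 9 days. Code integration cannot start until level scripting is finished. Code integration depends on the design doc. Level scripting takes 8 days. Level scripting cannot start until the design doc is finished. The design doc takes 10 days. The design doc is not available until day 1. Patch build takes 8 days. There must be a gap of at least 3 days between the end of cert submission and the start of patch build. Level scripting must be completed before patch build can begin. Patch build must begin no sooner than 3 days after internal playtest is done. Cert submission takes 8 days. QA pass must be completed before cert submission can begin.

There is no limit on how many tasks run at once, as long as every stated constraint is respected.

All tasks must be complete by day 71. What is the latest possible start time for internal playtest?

34

Patch build must finish by day 71; it takes 8 days, so it must start by 71 − 8 = day 63.
Cert submission has to be done before patch build (must start by day 63, minus 3-day gap → day 60). That means finishing by day 60, i.e. starting by 60 − 8 = day 52.
QA pass has to be done before cert submission (must start by day 52). That means finishing by day 52, i.e. starting by 52 − 8 = day 44.
Internal playtest feeds QA pass (must start by day 44); patch build (must start by day 63, minus 3-day gap → day 60). Taking the minimum, internal playtest must finish by day 44 and start by 44 − 10 = day 34.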